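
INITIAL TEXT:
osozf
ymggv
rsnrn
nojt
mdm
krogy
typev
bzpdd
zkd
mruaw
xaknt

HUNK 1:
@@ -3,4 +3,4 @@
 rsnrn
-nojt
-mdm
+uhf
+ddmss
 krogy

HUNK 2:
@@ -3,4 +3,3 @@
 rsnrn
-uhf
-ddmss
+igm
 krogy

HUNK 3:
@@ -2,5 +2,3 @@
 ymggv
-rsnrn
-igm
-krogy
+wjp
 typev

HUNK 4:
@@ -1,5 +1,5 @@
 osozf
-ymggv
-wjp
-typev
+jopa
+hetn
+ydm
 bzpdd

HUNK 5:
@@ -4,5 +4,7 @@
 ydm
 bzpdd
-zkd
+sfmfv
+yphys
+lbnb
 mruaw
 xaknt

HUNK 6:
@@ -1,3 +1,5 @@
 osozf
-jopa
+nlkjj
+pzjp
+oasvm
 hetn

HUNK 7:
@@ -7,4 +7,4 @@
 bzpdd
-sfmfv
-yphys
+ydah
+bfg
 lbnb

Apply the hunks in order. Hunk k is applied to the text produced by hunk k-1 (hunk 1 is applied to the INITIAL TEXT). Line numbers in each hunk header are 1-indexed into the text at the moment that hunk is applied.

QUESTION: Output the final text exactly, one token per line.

Answer: osozf
nlkjj
pzjp
oasvm
hetn
ydm
bzpdd
ydah
bfg
lbnb
mruaw
xaknt

Derivation:
Hunk 1: at line 3 remove [nojt,mdm] add [uhf,ddmss] -> 11 lines: osozf ymggv rsnrn uhf ddmss krogy typev bzpdd zkd mruaw xaknt
Hunk 2: at line 3 remove [uhf,ddmss] add [igm] -> 10 lines: osozf ymggv rsnrn igm krogy typev bzpdd zkd mruaw xaknt
Hunk 3: at line 2 remove [rsnrn,igm,krogy] add [wjp] -> 8 lines: osozf ymggv wjp typev bzpdd zkd mruaw xaknt
Hunk 4: at line 1 remove [ymggv,wjp,typev] add [jopa,hetn,ydm] -> 8 lines: osozf jopa hetn ydm bzpdd zkd mruaw xaknt
Hunk 5: at line 4 remove [zkd] add [sfmfv,yphys,lbnb] -> 10 lines: osozf jopa hetn ydm bzpdd sfmfv yphys lbnb mruaw xaknt
Hunk 6: at line 1 remove [jopa] add [nlkjj,pzjp,oasvm] -> 12 lines: osozf nlkjj pzjp oasvm hetn ydm bzpdd sfmfv yphys lbnb mruaw xaknt
Hunk 7: at line 7 remove [sfmfv,yphys] add [ydah,bfg] -> 12 lines: osozf nlkjj pzjp oasvm hetn ydm bzpdd ydah bfg lbnb mruaw xaknt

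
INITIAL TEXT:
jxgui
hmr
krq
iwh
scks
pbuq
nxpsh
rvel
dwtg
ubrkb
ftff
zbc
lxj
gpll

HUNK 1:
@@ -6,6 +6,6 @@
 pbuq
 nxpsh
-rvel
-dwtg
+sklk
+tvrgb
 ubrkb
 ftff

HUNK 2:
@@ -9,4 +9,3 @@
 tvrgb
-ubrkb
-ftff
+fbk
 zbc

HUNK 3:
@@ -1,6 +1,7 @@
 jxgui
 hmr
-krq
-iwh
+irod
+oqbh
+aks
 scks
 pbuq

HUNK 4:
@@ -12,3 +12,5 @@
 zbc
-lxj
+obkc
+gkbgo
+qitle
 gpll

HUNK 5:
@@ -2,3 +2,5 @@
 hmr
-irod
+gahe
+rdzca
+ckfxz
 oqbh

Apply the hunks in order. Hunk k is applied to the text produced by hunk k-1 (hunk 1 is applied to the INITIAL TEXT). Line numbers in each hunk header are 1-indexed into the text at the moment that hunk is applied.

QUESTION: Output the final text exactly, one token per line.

Answer: jxgui
hmr
gahe
rdzca
ckfxz
oqbh
aks
scks
pbuq
nxpsh
sklk
tvrgb
fbk
zbc
obkc
gkbgo
qitle
gpll

Derivation:
Hunk 1: at line 6 remove [rvel,dwtg] add [sklk,tvrgb] -> 14 lines: jxgui hmr krq iwh scks pbuq nxpsh sklk tvrgb ubrkb ftff zbc lxj gpll
Hunk 2: at line 9 remove [ubrkb,ftff] add [fbk] -> 13 lines: jxgui hmr krq iwh scks pbuq nxpsh sklk tvrgb fbk zbc lxj gpll
Hunk 3: at line 1 remove [krq,iwh] add [irod,oqbh,aks] -> 14 lines: jxgui hmr irod oqbh aks scks pbuq nxpsh sklk tvrgb fbk zbc lxj gpll
Hunk 4: at line 12 remove [lxj] add [obkc,gkbgo,qitle] -> 16 lines: jxgui hmr irod oqbh aks scks pbuq nxpsh sklk tvrgb fbk zbc obkc gkbgo qitle gpll
Hunk 5: at line 2 remove [irod] add [gahe,rdzca,ckfxz] -> 18 lines: jxgui hmr gahe rdzca ckfxz oqbh aks scks pbuq nxpsh sklk tvrgb fbk zbc obkc gkbgo qitle gpll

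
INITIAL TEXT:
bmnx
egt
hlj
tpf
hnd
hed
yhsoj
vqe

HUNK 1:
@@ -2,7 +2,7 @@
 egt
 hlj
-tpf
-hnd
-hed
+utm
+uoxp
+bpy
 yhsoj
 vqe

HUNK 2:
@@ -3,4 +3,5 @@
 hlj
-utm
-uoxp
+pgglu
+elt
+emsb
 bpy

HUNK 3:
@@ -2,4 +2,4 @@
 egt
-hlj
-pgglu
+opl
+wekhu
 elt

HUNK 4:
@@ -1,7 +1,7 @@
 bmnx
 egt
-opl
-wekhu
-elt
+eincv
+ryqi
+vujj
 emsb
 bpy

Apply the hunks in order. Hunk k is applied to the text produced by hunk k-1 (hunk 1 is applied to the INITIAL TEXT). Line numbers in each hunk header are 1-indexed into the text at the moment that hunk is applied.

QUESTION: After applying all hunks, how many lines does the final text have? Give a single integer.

Answer: 9

Derivation:
Hunk 1: at line 2 remove [tpf,hnd,hed] add [utm,uoxp,bpy] -> 8 lines: bmnx egt hlj utm uoxp bpy yhsoj vqe
Hunk 2: at line 3 remove [utm,uoxp] add [pgglu,elt,emsb] -> 9 lines: bmnx egt hlj pgglu elt emsb bpy yhsoj vqe
Hunk 3: at line 2 remove [hlj,pgglu] add [opl,wekhu] -> 9 lines: bmnx egt opl wekhu elt emsb bpy yhsoj vqe
Hunk 4: at line 1 remove [opl,wekhu,elt] add [eincv,ryqi,vujj] -> 9 lines: bmnx egt eincv ryqi vujj emsb bpy yhsoj vqe
Final line count: 9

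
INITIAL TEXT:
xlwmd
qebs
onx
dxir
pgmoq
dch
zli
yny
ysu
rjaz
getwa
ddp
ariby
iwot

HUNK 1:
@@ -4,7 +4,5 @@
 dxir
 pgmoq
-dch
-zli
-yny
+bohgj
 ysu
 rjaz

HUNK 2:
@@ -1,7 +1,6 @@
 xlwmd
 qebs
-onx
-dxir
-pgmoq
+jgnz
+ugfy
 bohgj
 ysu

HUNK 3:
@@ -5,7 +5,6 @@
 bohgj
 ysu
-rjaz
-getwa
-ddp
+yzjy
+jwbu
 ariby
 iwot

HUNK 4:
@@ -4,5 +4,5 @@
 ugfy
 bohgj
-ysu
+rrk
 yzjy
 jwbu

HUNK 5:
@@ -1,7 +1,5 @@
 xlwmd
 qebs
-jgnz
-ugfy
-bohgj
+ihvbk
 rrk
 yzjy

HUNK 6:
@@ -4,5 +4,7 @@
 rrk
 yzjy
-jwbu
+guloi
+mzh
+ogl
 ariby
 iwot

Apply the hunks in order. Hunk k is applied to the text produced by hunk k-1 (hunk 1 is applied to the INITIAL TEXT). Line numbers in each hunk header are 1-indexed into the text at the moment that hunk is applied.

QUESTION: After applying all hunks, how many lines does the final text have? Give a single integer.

Hunk 1: at line 4 remove [dch,zli,yny] add [bohgj] -> 12 lines: xlwmd qebs onx dxir pgmoq bohgj ysu rjaz getwa ddp ariby iwot
Hunk 2: at line 1 remove [onx,dxir,pgmoq] add [jgnz,ugfy] -> 11 lines: xlwmd qebs jgnz ugfy bohgj ysu rjaz getwa ddp ariby iwot
Hunk 3: at line 5 remove [rjaz,getwa,ddp] add [yzjy,jwbu] -> 10 lines: xlwmd qebs jgnz ugfy bohgj ysu yzjy jwbu ariby iwot
Hunk 4: at line 4 remove [ysu] add [rrk] -> 10 lines: xlwmd qebs jgnz ugfy bohgj rrk yzjy jwbu ariby iwot
Hunk 5: at line 1 remove [jgnz,ugfy,bohgj] add [ihvbk] -> 8 lines: xlwmd qebs ihvbk rrk yzjy jwbu ariby iwot
Hunk 6: at line 4 remove [jwbu] add [guloi,mzh,ogl] -> 10 lines: xlwmd qebs ihvbk rrk yzjy guloi mzh ogl ariby iwot
Final line count: 10

Answer: 10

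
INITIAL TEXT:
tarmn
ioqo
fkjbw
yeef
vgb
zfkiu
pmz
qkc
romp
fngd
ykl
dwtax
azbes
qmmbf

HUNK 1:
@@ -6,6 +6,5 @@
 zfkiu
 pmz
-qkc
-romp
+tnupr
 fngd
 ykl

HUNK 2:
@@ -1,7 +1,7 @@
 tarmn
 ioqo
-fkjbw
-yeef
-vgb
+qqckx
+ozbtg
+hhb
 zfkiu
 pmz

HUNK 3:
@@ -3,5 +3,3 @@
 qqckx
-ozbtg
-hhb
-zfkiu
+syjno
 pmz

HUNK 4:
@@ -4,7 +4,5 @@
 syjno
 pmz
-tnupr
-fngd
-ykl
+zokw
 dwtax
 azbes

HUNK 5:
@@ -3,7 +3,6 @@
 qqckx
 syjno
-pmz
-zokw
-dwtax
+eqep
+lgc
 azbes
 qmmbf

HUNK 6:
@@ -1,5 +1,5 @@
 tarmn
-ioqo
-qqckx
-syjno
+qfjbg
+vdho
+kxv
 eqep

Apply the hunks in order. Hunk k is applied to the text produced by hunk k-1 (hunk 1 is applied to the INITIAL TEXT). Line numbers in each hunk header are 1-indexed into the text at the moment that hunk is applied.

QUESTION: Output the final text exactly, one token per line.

Hunk 1: at line 6 remove [qkc,romp] add [tnupr] -> 13 lines: tarmn ioqo fkjbw yeef vgb zfkiu pmz tnupr fngd ykl dwtax azbes qmmbf
Hunk 2: at line 1 remove [fkjbw,yeef,vgb] add [qqckx,ozbtg,hhb] -> 13 lines: tarmn ioqo qqckx ozbtg hhb zfkiu pmz tnupr fngd ykl dwtax azbes qmmbf
Hunk 3: at line 3 remove [ozbtg,hhb,zfkiu] add [syjno] -> 11 lines: tarmn ioqo qqckx syjno pmz tnupr fngd ykl dwtax azbes qmmbf
Hunk 4: at line 4 remove [tnupr,fngd,ykl] add [zokw] -> 9 lines: tarmn ioqo qqckx syjno pmz zokw dwtax azbes qmmbf
Hunk 5: at line 3 remove [pmz,zokw,dwtax] add [eqep,lgc] -> 8 lines: tarmn ioqo qqckx syjno eqep lgc azbes qmmbf
Hunk 6: at line 1 remove [ioqo,qqckx,syjno] add [qfjbg,vdho,kxv] -> 8 lines: tarmn qfjbg vdho kxv eqep lgc azbes qmmbf

Answer: tarmn
qfjbg
vdho
kxv
eqep
lgc
azbes
qmmbf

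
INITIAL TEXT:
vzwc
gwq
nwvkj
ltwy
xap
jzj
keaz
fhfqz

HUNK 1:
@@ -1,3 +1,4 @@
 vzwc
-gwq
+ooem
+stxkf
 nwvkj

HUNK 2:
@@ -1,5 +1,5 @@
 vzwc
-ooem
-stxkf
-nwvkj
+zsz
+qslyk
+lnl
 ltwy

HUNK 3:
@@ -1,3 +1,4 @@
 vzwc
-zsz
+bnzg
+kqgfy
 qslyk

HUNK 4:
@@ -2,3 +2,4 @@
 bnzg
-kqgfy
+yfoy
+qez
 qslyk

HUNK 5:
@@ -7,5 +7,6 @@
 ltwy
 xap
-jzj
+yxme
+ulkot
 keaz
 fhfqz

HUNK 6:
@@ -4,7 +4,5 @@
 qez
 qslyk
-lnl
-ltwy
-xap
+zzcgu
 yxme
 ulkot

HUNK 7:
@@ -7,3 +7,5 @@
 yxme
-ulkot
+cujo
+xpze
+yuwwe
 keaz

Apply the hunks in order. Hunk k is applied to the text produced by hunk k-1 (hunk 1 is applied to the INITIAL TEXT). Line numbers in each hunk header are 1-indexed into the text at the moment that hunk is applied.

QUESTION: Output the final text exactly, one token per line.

Answer: vzwc
bnzg
yfoy
qez
qslyk
zzcgu
yxme
cujo
xpze
yuwwe
keaz
fhfqz

Derivation:
Hunk 1: at line 1 remove [gwq] add [ooem,stxkf] -> 9 lines: vzwc ooem stxkf nwvkj ltwy xap jzj keaz fhfqz
Hunk 2: at line 1 remove [ooem,stxkf,nwvkj] add [zsz,qslyk,lnl] -> 9 lines: vzwc zsz qslyk lnl ltwy xap jzj keaz fhfqz
Hunk 3: at line 1 remove [zsz] add [bnzg,kqgfy] -> 10 lines: vzwc bnzg kqgfy qslyk lnl ltwy xap jzj keaz fhfqz
Hunk 4: at line 2 remove [kqgfy] add [yfoy,qez] -> 11 lines: vzwc bnzg yfoy qez qslyk lnl ltwy xap jzj keaz fhfqz
Hunk 5: at line 7 remove [jzj] add [yxme,ulkot] -> 12 lines: vzwc bnzg yfoy qez qslyk lnl ltwy xap yxme ulkot keaz fhfqz
Hunk 6: at line 4 remove [lnl,ltwy,xap] add [zzcgu] -> 10 lines: vzwc bnzg yfoy qez qslyk zzcgu yxme ulkot keaz fhfqz
Hunk 7: at line 7 remove [ulkot] add [cujo,xpze,yuwwe] -> 12 lines: vzwc bnzg yfoy qez qslyk zzcgu yxme cujo xpze yuwwe keaz fhfqz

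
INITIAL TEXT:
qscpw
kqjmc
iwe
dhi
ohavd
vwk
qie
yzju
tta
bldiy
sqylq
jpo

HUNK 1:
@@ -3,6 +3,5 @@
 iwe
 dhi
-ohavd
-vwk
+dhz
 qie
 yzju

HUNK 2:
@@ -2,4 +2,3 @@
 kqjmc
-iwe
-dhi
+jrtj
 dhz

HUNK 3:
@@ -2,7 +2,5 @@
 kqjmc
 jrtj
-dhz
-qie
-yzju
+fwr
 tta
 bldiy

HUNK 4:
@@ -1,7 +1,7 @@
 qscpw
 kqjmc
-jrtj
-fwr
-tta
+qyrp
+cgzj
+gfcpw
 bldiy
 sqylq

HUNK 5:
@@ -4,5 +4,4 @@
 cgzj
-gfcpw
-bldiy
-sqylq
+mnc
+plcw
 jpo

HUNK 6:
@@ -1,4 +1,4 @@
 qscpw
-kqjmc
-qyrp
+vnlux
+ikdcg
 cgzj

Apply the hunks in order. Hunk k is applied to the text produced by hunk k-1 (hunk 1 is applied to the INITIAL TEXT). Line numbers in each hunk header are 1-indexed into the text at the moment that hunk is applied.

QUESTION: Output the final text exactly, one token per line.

Answer: qscpw
vnlux
ikdcg
cgzj
mnc
plcw
jpo

Derivation:
Hunk 1: at line 3 remove [ohavd,vwk] add [dhz] -> 11 lines: qscpw kqjmc iwe dhi dhz qie yzju tta bldiy sqylq jpo
Hunk 2: at line 2 remove [iwe,dhi] add [jrtj] -> 10 lines: qscpw kqjmc jrtj dhz qie yzju tta bldiy sqylq jpo
Hunk 3: at line 2 remove [dhz,qie,yzju] add [fwr] -> 8 lines: qscpw kqjmc jrtj fwr tta bldiy sqylq jpo
Hunk 4: at line 1 remove [jrtj,fwr,tta] add [qyrp,cgzj,gfcpw] -> 8 lines: qscpw kqjmc qyrp cgzj gfcpw bldiy sqylq jpo
Hunk 5: at line 4 remove [gfcpw,bldiy,sqylq] add [mnc,plcw] -> 7 lines: qscpw kqjmc qyrp cgzj mnc plcw jpo
Hunk 6: at line 1 remove [kqjmc,qyrp] add [vnlux,ikdcg] -> 7 lines: qscpw vnlux ikdcg cgzj mnc plcw jpo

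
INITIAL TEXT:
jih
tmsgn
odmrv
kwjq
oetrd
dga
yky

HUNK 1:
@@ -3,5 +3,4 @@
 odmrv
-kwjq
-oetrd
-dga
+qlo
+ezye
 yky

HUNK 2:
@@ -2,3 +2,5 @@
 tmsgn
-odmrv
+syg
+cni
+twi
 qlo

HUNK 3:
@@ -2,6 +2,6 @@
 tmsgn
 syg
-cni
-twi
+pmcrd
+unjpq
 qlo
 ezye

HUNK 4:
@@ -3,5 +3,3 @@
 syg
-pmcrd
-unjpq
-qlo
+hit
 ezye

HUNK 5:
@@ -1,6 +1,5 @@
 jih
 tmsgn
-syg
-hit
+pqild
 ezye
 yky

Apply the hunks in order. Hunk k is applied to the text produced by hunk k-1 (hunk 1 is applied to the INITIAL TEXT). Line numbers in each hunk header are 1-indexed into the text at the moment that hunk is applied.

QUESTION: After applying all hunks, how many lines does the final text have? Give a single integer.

Hunk 1: at line 3 remove [kwjq,oetrd,dga] add [qlo,ezye] -> 6 lines: jih tmsgn odmrv qlo ezye yky
Hunk 2: at line 2 remove [odmrv] add [syg,cni,twi] -> 8 lines: jih tmsgn syg cni twi qlo ezye yky
Hunk 3: at line 2 remove [cni,twi] add [pmcrd,unjpq] -> 8 lines: jih tmsgn syg pmcrd unjpq qlo ezye yky
Hunk 4: at line 3 remove [pmcrd,unjpq,qlo] add [hit] -> 6 lines: jih tmsgn syg hit ezye yky
Hunk 5: at line 1 remove [syg,hit] add [pqild] -> 5 lines: jih tmsgn pqild ezye yky
Final line count: 5

Answer: 5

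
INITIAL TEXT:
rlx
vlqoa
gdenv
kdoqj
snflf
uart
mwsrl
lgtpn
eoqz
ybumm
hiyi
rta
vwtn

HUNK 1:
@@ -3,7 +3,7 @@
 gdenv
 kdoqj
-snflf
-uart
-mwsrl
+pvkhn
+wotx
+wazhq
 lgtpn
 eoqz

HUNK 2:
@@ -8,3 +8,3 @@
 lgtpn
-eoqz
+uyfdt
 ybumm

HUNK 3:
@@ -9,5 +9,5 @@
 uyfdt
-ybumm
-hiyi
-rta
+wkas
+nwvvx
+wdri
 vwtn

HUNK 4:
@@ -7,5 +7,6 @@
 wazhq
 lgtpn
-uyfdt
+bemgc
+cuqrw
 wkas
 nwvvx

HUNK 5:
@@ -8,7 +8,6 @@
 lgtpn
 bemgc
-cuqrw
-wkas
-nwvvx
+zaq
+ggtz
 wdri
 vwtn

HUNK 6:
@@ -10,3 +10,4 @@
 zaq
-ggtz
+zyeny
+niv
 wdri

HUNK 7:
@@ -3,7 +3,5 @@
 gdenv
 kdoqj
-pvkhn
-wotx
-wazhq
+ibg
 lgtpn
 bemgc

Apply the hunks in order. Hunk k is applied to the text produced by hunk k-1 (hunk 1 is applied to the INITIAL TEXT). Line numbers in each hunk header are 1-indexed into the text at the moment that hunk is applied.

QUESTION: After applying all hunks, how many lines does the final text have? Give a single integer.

Hunk 1: at line 3 remove [snflf,uart,mwsrl] add [pvkhn,wotx,wazhq] -> 13 lines: rlx vlqoa gdenv kdoqj pvkhn wotx wazhq lgtpn eoqz ybumm hiyi rta vwtn
Hunk 2: at line 8 remove [eoqz] add [uyfdt] -> 13 lines: rlx vlqoa gdenv kdoqj pvkhn wotx wazhq lgtpn uyfdt ybumm hiyi rta vwtn
Hunk 3: at line 9 remove [ybumm,hiyi,rta] add [wkas,nwvvx,wdri] -> 13 lines: rlx vlqoa gdenv kdoqj pvkhn wotx wazhq lgtpn uyfdt wkas nwvvx wdri vwtn
Hunk 4: at line 7 remove [uyfdt] add [bemgc,cuqrw] -> 14 lines: rlx vlqoa gdenv kdoqj pvkhn wotx wazhq lgtpn bemgc cuqrw wkas nwvvx wdri vwtn
Hunk 5: at line 8 remove [cuqrw,wkas,nwvvx] add [zaq,ggtz] -> 13 lines: rlx vlqoa gdenv kdoqj pvkhn wotx wazhq lgtpn bemgc zaq ggtz wdri vwtn
Hunk 6: at line 10 remove [ggtz] add [zyeny,niv] -> 14 lines: rlx vlqoa gdenv kdoqj pvkhn wotx wazhq lgtpn bemgc zaq zyeny niv wdri vwtn
Hunk 7: at line 3 remove [pvkhn,wotx,wazhq] add [ibg] -> 12 lines: rlx vlqoa gdenv kdoqj ibg lgtpn bemgc zaq zyeny niv wdri vwtn
Final line count: 12

Answer: 12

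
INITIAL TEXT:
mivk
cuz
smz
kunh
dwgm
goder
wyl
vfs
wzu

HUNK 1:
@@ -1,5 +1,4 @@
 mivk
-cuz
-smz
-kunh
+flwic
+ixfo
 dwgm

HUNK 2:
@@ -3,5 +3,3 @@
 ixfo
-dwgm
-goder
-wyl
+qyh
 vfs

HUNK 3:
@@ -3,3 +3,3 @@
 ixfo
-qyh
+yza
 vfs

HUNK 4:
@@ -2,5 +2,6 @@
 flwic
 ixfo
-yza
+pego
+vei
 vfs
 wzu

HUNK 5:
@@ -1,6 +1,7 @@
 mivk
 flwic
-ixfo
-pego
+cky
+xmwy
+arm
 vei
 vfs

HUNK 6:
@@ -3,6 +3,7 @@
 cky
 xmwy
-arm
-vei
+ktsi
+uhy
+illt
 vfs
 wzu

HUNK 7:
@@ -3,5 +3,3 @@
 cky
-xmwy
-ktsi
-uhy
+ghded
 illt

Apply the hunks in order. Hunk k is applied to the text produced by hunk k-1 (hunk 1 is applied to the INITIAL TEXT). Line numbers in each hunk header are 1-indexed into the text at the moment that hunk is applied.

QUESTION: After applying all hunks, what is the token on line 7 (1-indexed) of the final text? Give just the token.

Answer: wzu

Derivation:
Hunk 1: at line 1 remove [cuz,smz,kunh] add [flwic,ixfo] -> 8 lines: mivk flwic ixfo dwgm goder wyl vfs wzu
Hunk 2: at line 3 remove [dwgm,goder,wyl] add [qyh] -> 6 lines: mivk flwic ixfo qyh vfs wzu
Hunk 3: at line 3 remove [qyh] add [yza] -> 6 lines: mivk flwic ixfo yza vfs wzu
Hunk 4: at line 2 remove [yza] add [pego,vei] -> 7 lines: mivk flwic ixfo pego vei vfs wzu
Hunk 5: at line 1 remove [ixfo,pego] add [cky,xmwy,arm] -> 8 lines: mivk flwic cky xmwy arm vei vfs wzu
Hunk 6: at line 3 remove [arm,vei] add [ktsi,uhy,illt] -> 9 lines: mivk flwic cky xmwy ktsi uhy illt vfs wzu
Hunk 7: at line 3 remove [xmwy,ktsi,uhy] add [ghded] -> 7 lines: mivk flwic cky ghded illt vfs wzu
Final line 7: wzu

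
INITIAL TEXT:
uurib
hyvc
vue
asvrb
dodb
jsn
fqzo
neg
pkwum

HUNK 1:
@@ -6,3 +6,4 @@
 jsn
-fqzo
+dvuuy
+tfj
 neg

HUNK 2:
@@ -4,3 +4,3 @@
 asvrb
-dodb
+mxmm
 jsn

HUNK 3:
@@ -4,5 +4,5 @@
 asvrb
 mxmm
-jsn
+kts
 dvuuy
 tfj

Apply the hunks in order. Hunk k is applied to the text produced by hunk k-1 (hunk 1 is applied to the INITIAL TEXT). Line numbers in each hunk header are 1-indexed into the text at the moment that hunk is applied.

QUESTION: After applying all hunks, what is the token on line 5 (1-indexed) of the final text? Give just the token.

Answer: mxmm

Derivation:
Hunk 1: at line 6 remove [fqzo] add [dvuuy,tfj] -> 10 lines: uurib hyvc vue asvrb dodb jsn dvuuy tfj neg pkwum
Hunk 2: at line 4 remove [dodb] add [mxmm] -> 10 lines: uurib hyvc vue asvrb mxmm jsn dvuuy tfj neg pkwum
Hunk 3: at line 4 remove [jsn] add [kts] -> 10 lines: uurib hyvc vue asvrb mxmm kts dvuuy tfj neg pkwum
Final line 5: mxmm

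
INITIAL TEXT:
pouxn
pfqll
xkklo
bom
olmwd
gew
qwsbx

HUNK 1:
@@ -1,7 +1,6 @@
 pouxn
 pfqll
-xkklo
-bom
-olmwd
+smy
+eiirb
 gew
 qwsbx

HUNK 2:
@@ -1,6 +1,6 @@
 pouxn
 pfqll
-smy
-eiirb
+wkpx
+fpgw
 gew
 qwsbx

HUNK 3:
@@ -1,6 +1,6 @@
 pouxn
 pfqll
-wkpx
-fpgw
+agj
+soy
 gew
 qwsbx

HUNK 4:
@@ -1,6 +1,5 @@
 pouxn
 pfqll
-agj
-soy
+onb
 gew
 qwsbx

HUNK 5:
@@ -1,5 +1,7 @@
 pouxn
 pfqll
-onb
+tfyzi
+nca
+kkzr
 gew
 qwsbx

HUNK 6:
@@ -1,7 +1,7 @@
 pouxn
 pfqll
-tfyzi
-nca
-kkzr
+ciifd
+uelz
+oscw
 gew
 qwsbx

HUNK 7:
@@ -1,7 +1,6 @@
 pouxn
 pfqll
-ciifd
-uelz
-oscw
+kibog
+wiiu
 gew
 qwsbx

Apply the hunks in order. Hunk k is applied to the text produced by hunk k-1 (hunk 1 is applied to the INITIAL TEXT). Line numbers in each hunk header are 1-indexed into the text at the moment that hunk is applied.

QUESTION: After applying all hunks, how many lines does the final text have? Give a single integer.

Hunk 1: at line 1 remove [xkklo,bom,olmwd] add [smy,eiirb] -> 6 lines: pouxn pfqll smy eiirb gew qwsbx
Hunk 2: at line 1 remove [smy,eiirb] add [wkpx,fpgw] -> 6 lines: pouxn pfqll wkpx fpgw gew qwsbx
Hunk 3: at line 1 remove [wkpx,fpgw] add [agj,soy] -> 6 lines: pouxn pfqll agj soy gew qwsbx
Hunk 4: at line 1 remove [agj,soy] add [onb] -> 5 lines: pouxn pfqll onb gew qwsbx
Hunk 5: at line 1 remove [onb] add [tfyzi,nca,kkzr] -> 7 lines: pouxn pfqll tfyzi nca kkzr gew qwsbx
Hunk 6: at line 1 remove [tfyzi,nca,kkzr] add [ciifd,uelz,oscw] -> 7 lines: pouxn pfqll ciifd uelz oscw gew qwsbx
Hunk 7: at line 1 remove [ciifd,uelz,oscw] add [kibog,wiiu] -> 6 lines: pouxn pfqll kibog wiiu gew qwsbx
Final line count: 6

Answer: 6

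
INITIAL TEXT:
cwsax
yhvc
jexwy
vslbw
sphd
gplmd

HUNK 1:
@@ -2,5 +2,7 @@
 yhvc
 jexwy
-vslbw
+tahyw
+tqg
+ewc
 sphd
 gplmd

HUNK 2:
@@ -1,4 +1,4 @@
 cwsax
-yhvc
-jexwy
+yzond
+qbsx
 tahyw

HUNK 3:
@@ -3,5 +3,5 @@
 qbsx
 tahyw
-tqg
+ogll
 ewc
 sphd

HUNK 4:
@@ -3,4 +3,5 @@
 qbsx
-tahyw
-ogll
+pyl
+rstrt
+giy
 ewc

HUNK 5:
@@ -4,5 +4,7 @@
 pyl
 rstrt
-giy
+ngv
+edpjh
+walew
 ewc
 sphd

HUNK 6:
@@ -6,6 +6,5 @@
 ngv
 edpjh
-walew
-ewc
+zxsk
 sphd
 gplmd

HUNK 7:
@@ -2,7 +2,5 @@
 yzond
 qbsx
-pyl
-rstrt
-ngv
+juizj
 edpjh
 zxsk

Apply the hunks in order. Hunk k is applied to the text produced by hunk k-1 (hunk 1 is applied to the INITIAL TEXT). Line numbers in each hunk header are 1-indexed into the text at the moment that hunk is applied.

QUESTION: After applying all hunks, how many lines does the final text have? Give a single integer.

Answer: 8

Derivation:
Hunk 1: at line 2 remove [vslbw] add [tahyw,tqg,ewc] -> 8 lines: cwsax yhvc jexwy tahyw tqg ewc sphd gplmd
Hunk 2: at line 1 remove [yhvc,jexwy] add [yzond,qbsx] -> 8 lines: cwsax yzond qbsx tahyw tqg ewc sphd gplmd
Hunk 3: at line 3 remove [tqg] add [ogll] -> 8 lines: cwsax yzond qbsx tahyw ogll ewc sphd gplmd
Hunk 4: at line 3 remove [tahyw,ogll] add [pyl,rstrt,giy] -> 9 lines: cwsax yzond qbsx pyl rstrt giy ewc sphd gplmd
Hunk 5: at line 4 remove [giy] add [ngv,edpjh,walew] -> 11 lines: cwsax yzond qbsx pyl rstrt ngv edpjh walew ewc sphd gplmd
Hunk 6: at line 6 remove [walew,ewc] add [zxsk] -> 10 lines: cwsax yzond qbsx pyl rstrt ngv edpjh zxsk sphd gplmd
Hunk 7: at line 2 remove [pyl,rstrt,ngv] add [juizj] -> 8 lines: cwsax yzond qbsx juizj edpjh zxsk sphd gplmd
Final line count: 8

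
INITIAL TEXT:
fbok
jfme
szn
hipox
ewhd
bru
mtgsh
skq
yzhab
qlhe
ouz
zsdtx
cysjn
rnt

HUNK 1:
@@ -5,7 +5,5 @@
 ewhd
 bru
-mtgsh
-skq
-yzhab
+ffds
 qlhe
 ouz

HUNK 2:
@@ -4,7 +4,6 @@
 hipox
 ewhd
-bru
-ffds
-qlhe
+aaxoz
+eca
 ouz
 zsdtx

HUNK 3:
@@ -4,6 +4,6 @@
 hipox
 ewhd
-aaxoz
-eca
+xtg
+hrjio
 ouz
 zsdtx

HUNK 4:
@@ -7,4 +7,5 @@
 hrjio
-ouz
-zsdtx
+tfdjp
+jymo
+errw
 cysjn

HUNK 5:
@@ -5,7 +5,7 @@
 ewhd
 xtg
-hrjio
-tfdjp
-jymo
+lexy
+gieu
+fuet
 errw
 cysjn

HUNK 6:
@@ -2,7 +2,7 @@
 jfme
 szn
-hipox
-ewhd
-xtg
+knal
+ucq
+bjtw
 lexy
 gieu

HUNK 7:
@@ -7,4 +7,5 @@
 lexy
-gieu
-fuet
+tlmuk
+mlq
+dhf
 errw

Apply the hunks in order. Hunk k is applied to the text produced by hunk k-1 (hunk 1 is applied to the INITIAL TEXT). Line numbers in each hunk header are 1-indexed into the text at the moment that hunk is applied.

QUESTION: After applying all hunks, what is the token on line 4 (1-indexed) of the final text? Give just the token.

Hunk 1: at line 5 remove [mtgsh,skq,yzhab] add [ffds] -> 12 lines: fbok jfme szn hipox ewhd bru ffds qlhe ouz zsdtx cysjn rnt
Hunk 2: at line 4 remove [bru,ffds,qlhe] add [aaxoz,eca] -> 11 lines: fbok jfme szn hipox ewhd aaxoz eca ouz zsdtx cysjn rnt
Hunk 3: at line 4 remove [aaxoz,eca] add [xtg,hrjio] -> 11 lines: fbok jfme szn hipox ewhd xtg hrjio ouz zsdtx cysjn rnt
Hunk 4: at line 7 remove [ouz,zsdtx] add [tfdjp,jymo,errw] -> 12 lines: fbok jfme szn hipox ewhd xtg hrjio tfdjp jymo errw cysjn rnt
Hunk 5: at line 5 remove [hrjio,tfdjp,jymo] add [lexy,gieu,fuet] -> 12 lines: fbok jfme szn hipox ewhd xtg lexy gieu fuet errw cysjn rnt
Hunk 6: at line 2 remove [hipox,ewhd,xtg] add [knal,ucq,bjtw] -> 12 lines: fbok jfme szn knal ucq bjtw lexy gieu fuet errw cysjn rnt
Hunk 7: at line 7 remove [gieu,fuet] add [tlmuk,mlq,dhf] -> 13 lines: fbok jfme szn knal ucq bjtw lexy tlmuk mlq dhf errw cysjn rnt
Final line 4: knal

Answer: knal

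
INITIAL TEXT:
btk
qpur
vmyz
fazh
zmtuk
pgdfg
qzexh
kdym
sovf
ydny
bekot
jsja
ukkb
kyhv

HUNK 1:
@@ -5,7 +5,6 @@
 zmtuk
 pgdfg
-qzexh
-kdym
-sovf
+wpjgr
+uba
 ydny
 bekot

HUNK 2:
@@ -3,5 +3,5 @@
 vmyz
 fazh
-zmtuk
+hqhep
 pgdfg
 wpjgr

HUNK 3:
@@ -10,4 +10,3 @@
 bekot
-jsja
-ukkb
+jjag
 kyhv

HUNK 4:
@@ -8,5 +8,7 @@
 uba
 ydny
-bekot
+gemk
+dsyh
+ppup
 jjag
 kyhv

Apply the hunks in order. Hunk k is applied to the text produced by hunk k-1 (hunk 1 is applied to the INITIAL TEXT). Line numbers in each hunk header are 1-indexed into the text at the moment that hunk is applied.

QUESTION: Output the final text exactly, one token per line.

Hunk 1: at line 5 remove [qzexh,kdym,sovf] add [wpjgr,uba] -> 13 lines: btk qpur vmyz fazh zmtuk pgdfg wpjgr uba ydny bekot jsja ukkb kyhv
Hunk 2: at line 3 remove [zmtuk] add [hqhep] -> 13 lines: btk qpur vmyz fazh hqhep pgdfg wpjgr uba ydny bekot jsja ukkb kyhv
Hunk 3: at line 10 remove [jsja,ukkb] add [jjag] -> 12 lines: btk qpur vmyz fazh hqhep pgdfg wpjgr uba ydny bekot jjag kyhv
Hunk 4: at line 8 remove [bekot] add [gemk,dsyh,ppup] -> 14 lines: btk qpur vmyz fazh hqhep pgdfg wpjgr uba ydny gemk dsyh ppup jjag kyhv

Answer: btk
qpur
vmyz
fazh
hqhep
pgdfg
wpjgr
uba
ydny
gemk
dsyh
ppup
jjag
kyhv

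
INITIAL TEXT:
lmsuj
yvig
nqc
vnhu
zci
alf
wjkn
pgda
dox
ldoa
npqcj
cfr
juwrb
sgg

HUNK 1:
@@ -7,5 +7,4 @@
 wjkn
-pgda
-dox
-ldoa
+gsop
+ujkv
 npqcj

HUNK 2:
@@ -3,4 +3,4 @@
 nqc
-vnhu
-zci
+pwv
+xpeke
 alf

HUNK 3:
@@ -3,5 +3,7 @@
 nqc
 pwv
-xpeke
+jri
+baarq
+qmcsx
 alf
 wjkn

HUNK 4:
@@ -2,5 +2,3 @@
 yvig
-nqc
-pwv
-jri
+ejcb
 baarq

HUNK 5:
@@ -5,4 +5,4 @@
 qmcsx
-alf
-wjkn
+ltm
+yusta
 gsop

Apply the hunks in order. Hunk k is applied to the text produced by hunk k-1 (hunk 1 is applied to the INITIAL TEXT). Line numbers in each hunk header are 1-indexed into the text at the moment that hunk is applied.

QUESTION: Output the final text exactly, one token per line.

Hunk 1: at line 7 remove [pgda,dox,ldoa] add [gsop,ujkv] -> 13 lines: lmsuj yvig nqc vnhu zci alf wjkn gsop ujkv npqcj cfr juwrb sgg
Hunk 2: at line 3 remove [vnhu,zci] add [pwv,xpeke] -> 13 lines: lmsuj yvig nqc pwv xpeke alf wjkn gsop ujkv npqcj cfr juwrb sgg
Hunk 3: at line 3 remove [xpeke] add [jri,baarq,qmcsx] -> 15 lines: lmsuj yvig nqc pwv jri baarq qmcsx alf wjkn gsop ujkv npqcj cfr juwrb sgg
Hunk 4: at line 2 remove [nqc,pwv,jri] add [ejcb] -> 13 lines: lmsuj yvig ejcb baarq qmcsx alf wjkn gsop ujkv npqcj cfr juwrb sgg
Hunk 5: at line 5 remove [alf,wjkn] add [ltm,yusta] -> 13 lines: lmsuj yvig ejcb baarq qmcsx ltm yusta gsop ujkv npqcj cfr juwrb sgg

Answer: lmsuj
yvig
ejcb
baarq
qmcsx
ltm
yusta
gsop
ujkv
npqcj
cfr
juwrb
sgg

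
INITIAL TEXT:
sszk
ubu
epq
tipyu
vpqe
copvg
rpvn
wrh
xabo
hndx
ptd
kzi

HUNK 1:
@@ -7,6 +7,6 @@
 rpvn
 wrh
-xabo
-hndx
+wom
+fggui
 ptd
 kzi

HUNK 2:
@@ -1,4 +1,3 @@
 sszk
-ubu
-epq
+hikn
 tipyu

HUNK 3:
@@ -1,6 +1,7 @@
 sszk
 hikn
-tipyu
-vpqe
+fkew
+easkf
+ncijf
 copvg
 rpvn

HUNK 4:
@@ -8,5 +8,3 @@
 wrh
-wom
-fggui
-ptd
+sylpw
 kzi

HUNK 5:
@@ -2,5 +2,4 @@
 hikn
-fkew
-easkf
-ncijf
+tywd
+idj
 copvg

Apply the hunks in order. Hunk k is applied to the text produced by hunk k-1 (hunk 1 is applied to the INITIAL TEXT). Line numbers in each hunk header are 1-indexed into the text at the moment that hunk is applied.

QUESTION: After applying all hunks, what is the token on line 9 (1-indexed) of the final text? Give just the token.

Answer: kzi

Derivation:
Hunk 1: at line 7 remove [xabo,hndx] add [wom,fggui] -> 12 lines: sszk ubu epq tipyu vpqe copvg rpvn wrh wom fggui ptd kzi
Hunk 2: at line 1 remove [ubu,epq] add [hikn] -> 11 lines: sszk hikn tipyu vpqe copvg rpvn wrh wom fggui ptd kzi
Hunk 3: at line 1 remove [tipyu,vpqe] add [fkew,easkf,ncijf] -> 12 lines: sszk hikn fkew easkf ncijf copvg rpvn wrh wom fggui ptd kzi
Hunk 4: at line 8 remove [wom,fggui,ptd] add [sylpw] -> 10 lines: sszk hikn fkew easkf ncijf copvg rpvn wrh sylpw kzi
Hunk 5: at line 2 remove [fkew,easkf,ncijf] add [tywd,idj] -> 9 lines: sszk hikn tywd idj copvg rpvn wrh sylpw kzi
Final line 9: kzi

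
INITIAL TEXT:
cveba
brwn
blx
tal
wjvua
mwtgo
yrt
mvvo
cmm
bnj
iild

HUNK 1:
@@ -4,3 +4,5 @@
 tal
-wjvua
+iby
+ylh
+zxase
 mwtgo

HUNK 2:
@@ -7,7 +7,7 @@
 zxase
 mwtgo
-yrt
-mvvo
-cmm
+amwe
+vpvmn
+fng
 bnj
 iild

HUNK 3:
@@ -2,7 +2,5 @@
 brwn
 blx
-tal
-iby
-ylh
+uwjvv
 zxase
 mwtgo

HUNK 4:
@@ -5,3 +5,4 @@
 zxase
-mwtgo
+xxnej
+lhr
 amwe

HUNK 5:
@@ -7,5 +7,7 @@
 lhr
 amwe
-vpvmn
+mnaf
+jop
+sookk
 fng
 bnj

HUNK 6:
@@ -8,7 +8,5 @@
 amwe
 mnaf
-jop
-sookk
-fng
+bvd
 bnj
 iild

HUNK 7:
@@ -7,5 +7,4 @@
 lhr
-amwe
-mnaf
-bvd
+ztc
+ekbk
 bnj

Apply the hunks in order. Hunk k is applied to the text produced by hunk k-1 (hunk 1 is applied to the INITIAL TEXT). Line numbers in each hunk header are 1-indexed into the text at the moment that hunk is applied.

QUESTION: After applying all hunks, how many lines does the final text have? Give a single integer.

Answer: 11

Derivation:
Hunk 1: at line 4 remove [wjvua] add [iby,ylh,zxase] -> 13 lines: cveba brwn blx tal iby ylh zxase mwtgo yrt mvvo cmm bnj iild
Hunk 2: at line 7 remove [yrt,mvvo,cmm] add [amwe,vpvmn,fng] -> 13 lines: cveba brwn blx tal iby ylh zxase mwtgo amwe vpvmn fng bnj iild
Hunk 3: at line 2 remove [tal,iby,ylh] add [uwjvv] -> 11 lines: cveba brwn blx uwjvv zxase mwtgo amwe vpvmn fng bnj iild
Hunk 4: at line 5 remove [mwtgo] add [xxnej,lhr] -> 12 lines: cveba brwn blx uwjvv zxase xxnej lhr amwe vpvmn fng bnj iild
Hunk 5: at line 7 remove [vpvmn] add [mnaf,jop,sookk] -> 14 lines: cveba brwn blx uwjvv zxase xxnej lhr amwe mnaf jop sookk fng bnj iild
Hunk 6: at line 8 remove [jop,sookk,fng] add [bvd] -> 12 lines: cveba brwn blx uwjvv zxase xxnej lhr amwe mnaf bvd bnj iild
Hunk 7: at line 7 remove [amwe,mnaf,bvd] add [ztc,ekbk] -> 11 lines: cveba brwn blx uwjvv zxase xxnej lhr ztc ekbk bnj iild
Final line count: 11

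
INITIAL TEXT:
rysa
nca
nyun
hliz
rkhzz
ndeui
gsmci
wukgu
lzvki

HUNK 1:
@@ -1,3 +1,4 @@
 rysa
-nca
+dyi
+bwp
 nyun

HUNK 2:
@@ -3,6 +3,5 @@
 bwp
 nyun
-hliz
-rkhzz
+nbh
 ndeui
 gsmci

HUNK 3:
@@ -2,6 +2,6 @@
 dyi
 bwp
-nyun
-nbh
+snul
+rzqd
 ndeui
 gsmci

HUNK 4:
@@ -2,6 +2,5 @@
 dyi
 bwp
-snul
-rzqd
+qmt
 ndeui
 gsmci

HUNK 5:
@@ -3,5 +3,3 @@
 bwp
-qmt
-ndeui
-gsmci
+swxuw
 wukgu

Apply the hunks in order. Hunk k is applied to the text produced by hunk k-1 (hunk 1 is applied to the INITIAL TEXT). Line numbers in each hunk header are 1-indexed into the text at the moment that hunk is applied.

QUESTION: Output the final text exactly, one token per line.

Hunk 1: at line 1 remove [nca] add [dyi,bwp] -> 10 lines: rysa dyi bwp nyun hliz rkhzz ndeui gsmci wukgu lzvki
Hunk 2: at line 3 remove [hliz,rkhzz] add [nbh] -> 9 lines: rysa dyi bwp nyun nbh ndeui gsmci wukgu lzvki
Hunk 3: at line 2 remove [nyun,nbh] add [snul,rzqd] -> 9 lines: rysa dyi bwp snul rzqd ndeui gsmci wukgu lzvki
Hunk 4: at line 2 remove [snul,rzqd] add [qmt] -> 8 lines: rysa dyi bwp qmt ndeui gsmci wukgu lzvki
Hunk 5: at line 3 remove [qmt,ndeui,gsmci] add [swxuw] -> 6 lines: rysa dyi bwp swxuw wukgu lzvki

Answer: rysa
dyi
bwp
swxuw
wukgu
lzvki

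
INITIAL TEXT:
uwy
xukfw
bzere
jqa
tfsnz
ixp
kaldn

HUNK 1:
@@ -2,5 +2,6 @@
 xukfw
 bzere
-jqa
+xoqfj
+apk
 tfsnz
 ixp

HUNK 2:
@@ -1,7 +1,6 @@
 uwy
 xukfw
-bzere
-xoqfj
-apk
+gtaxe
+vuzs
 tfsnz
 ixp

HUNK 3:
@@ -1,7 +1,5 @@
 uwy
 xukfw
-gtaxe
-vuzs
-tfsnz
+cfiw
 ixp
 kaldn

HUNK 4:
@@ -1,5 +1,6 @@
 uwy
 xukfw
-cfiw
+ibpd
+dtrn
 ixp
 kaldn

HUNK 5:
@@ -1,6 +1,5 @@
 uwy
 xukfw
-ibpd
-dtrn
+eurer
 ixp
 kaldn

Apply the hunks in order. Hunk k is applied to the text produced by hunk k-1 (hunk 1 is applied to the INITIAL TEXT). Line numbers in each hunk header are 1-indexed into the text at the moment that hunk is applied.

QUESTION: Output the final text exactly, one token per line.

Answer: uwy
xukfw
eurer
ixp
kaldn

Derivation:
Hunk 1: at line 2 remove [jqa] add [xoqfj,apk] -> 8 lines: uwy xukfw bzere xoqfj apk tfsnz ixp kaldn
Hunk 2: at line 1 remove [bzere,xoqfj,apk] add [gtaxe,vuzs] -> 7 lines: uwy xukfw gtaxe vuzs tfsnz ixp kaldn
Hunk 3: at line 1 remove [gtaxe,vuzs,tfsnz] add [cfiw] -> 5 lines: uwy xukfw cfiw ixp kaldn
Hunk 4: at line 1 remove [cfiw] add [ibpd,dtrn] -> 6 lines: uwy xukfw ibpd dtrn ixp kaldn
Hunk 5: at line 1 remove [ibpd,dtrn] add [eurer] -> 5 lines: uwy xukfw eurer ixp kaldn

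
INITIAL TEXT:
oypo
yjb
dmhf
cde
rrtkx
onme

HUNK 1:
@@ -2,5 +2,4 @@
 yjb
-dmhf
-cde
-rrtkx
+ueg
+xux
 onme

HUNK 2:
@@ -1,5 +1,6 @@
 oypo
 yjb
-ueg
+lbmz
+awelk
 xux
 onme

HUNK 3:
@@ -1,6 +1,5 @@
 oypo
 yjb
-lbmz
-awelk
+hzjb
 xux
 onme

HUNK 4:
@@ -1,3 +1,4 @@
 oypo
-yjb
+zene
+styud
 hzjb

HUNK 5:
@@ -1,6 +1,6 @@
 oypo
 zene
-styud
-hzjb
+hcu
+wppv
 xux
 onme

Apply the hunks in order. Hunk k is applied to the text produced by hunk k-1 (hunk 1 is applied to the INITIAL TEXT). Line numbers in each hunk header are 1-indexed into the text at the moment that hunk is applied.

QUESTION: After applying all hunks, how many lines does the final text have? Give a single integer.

Answer: 6

Derivation:
Hunk 1: at line 2 remove [dmhf,cde,rrtkx] add [ueg,xux] -> 5 lines: oypo yjb ueg xux onme
Hunk 2: at line 1 remove [ueg] add [lbmz,awelk] -> 6 lines: oypo yjb lbmz awelk xux onme
Hunk 3: at line 1 remove [lbmz,awelk] add [hzjb] -> 5 lines: oypo yjb hzjb xux onme
Hunk 4: at line 1 remove [yjb] add [zene,styud] -> 6 lines: oypo zene styud hzjb xux onme
Hunk 5: at line 1 remove [styud,hzjb] add [hcu,wppv] -> 6 lines: oypo zene hcu wppv xux onme
Final line count: 6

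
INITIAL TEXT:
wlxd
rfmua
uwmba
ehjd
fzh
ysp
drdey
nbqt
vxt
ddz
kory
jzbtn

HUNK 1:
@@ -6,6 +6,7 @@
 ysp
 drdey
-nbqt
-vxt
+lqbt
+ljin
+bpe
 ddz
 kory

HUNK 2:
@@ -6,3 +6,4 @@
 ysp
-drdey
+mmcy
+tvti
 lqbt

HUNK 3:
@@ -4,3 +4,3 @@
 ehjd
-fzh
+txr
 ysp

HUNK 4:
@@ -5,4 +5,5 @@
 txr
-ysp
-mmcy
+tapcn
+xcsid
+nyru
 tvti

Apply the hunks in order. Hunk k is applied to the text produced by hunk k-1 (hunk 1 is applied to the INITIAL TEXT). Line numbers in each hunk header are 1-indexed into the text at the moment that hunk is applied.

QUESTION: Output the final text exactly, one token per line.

Answer: wlxd
rfmua
uwmba
ehjd
txr
tapcn
xcsid
nyru
tvti
lqbt
ljin
bpe
ddz
kory
jzbtn

Derivation:
Hunk 1: at line 6 remove [nbqt,vxt] add [lqbt,ljin,bpe] -> 13 lines: wlxd rfmua uwmba ehjd fzh ysp drdey lqbt ljin bpe ddz kory jzbtn
Hunk 2: at line 6 remove [drdey] add [mmcy,tvti] -> 14 lines: wlxd rfmua uwmba ehjd fzh ysp mmcy tvti lqbt ljin bpe ddz kory jzbtn
Hunk 3: at line 4 remove [fzh] add [txr] -> 14 lines: wlxd rfmua uwmba ehjd txr ysp mmcy tvti lqbt ljin bpe ddz kory jzbtn
Hunk 4: at line 5 remove [ysp,mmcy] add [tapcn,xcsid,nyru] -> 15 lines: wlxd rfmua uwmba ehjd txr tapcn xcsid nyru tvti lqbt ljin bpe ddz kory jzbtn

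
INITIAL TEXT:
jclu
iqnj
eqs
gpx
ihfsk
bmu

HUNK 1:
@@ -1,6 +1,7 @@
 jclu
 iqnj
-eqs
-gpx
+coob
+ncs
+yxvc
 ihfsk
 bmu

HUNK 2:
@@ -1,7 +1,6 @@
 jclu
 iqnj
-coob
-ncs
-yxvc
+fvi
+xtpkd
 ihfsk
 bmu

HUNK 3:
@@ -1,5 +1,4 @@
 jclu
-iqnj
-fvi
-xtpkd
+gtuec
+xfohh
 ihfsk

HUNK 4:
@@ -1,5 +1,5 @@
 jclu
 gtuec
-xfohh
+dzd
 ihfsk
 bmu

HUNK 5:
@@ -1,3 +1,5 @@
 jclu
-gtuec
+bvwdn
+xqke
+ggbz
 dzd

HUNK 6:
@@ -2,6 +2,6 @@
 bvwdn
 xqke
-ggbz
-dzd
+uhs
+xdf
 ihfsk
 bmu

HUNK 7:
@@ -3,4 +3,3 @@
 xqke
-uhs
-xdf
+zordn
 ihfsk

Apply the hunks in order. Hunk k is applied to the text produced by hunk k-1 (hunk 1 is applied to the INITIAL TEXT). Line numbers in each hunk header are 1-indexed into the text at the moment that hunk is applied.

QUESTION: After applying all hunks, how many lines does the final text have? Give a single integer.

Hunk 1: at line 1 remove [eqs,gpx] add [coob,ncs,yxvc] -> 7 lines: jclu iqnj coob ncs yxvc ihfsk bmu
Hunk 2: at line 1 remove [coob,ncs,yxvc] add [fvi,xtpkd] -> 6 lines: jclu iqnj fvi xtpkd ihfsk bmu
Hunk 3: at line 1 remove [iqnj,fvi,xtpkd] add [gtuec,xfohh] -> 5 lines: jclu gtuec xfohh ihfsk bmu
Hunk 4: at line 1 remove [xfohh] add [dzd] -> 5 lines: jclu gtuec dzd ihfsk bmu
Hunk 5: at line 1 remove [gtuec] add [bvwdn,xqke,ggbz] -> 7 lines: jclu bvwdn xqke ggbz dzd ihfsk bmu
Hunk 6: at line 2 remove [ggbz,dzd] add [uhs,xdf] -> 7 lines: jclu bvwdn xqke uhs xdf ihfsk bmu
Hunk 7: at line 3 remove [uhs,xdf] add [zordn] -> 6 lines: jclu bvwdn xqke zordn ihfsk bmu
Final line count: 6

Answer: 6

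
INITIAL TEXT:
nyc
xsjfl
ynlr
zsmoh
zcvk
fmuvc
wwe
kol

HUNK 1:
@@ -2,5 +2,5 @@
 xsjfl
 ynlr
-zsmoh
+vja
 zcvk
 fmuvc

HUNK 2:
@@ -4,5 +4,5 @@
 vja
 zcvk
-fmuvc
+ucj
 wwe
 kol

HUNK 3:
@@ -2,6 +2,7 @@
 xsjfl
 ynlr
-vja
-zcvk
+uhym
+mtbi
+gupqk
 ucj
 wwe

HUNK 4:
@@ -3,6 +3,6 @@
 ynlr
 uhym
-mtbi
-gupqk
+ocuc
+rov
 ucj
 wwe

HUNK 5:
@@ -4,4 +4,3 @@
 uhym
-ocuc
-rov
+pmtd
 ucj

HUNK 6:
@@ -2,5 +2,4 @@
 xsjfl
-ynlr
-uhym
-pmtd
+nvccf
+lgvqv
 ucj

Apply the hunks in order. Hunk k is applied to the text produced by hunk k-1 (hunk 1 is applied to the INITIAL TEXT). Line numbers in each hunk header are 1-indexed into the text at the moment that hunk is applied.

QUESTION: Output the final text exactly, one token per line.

Hunk 1: at line 2 remove [zsmoh] add [vja] -> 8 lines: nyc xsjfl ynlr vja zcvk fmuvc wwe kol
Hunk 2: at line 4 remove [fmuvc] add [ucj] -> 8 lines: nyc xsjfl ynlr vja zcvk ucj wwe kol
Hunk 3: at line 2 remove [vja,zcvk] add [uhym,mtbi,gupqk] -> 9 lines: nyc xsjfl ynlr uhym mtbi gupqk ucj wwe kol
Hunk 4: at line 3 remove [mtbi,gupqk] add [ocuc,rov] -> 9 lines: nyc xsjfl ynlr uhym ocuc rov ucj wwe kol
Hunk 5: at line 4 remove [ocuc,rov] add [pmtd] -> 8 lines: nyc xsjfl ynlr uhym pmtd ucj wwe kol
Hunk 6: at line 2 remove [ynlr,uhym,pmtd] add [nvccf,lgvqv] -> 7 lines: nyc xsjfl nvccf lgvqv ucj wwe kol

Answer: nyc
xsjfl
nvccf
lgvqv
ucj
wwe
kol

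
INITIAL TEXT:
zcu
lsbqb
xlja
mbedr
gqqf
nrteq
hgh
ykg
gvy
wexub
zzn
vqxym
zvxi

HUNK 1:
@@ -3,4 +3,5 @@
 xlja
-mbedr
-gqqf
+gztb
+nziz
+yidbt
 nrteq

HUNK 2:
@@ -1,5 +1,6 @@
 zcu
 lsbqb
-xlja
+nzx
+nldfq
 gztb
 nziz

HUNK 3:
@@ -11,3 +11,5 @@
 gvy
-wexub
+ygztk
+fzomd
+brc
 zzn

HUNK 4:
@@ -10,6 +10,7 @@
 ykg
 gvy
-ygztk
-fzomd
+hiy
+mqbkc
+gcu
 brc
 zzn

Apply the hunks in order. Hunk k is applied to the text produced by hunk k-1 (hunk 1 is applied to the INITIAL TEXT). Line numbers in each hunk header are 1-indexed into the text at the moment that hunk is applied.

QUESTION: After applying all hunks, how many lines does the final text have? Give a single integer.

Answer: 18

Derivation:
Hunk 1: at line 3 remove [mbedr,gqqf] add [gztb,nziz,yidbt] -> 14 lines: zcu lsbqb xlja gztb nziz yidbt nrteq hgh ykg gvy wexub zzn vqxym zvxi
Hunk 2: at line 1 remove [xlja] add [nzx,nldfq] -> 15 lines: zcu lsbqb nzx nldfq gztb nziz yidbt nrteq hgh ykg gvy wexub zzn vqxym zvxi
Hunk 3: at line 11 remove [wexub] add [ygztk,fzomd,brc] -> 17 lines: zcu lsbqb nzx nldfq gztb nziz yidbt nrteq hgh ykg gvy ygztk fzomd brc zzn vqxym zvxi
Hunk 4: at line 10 remove [ygztk,fzomd] add [hiy,mqbkc,gcu] -> 18 lines: zcu lsbqb nzx nldfq gztb nziz yidbt nrteq hgh ykg gvy hiy mqbkc gcu brc zzn vqxym zvxi
Final line count: 18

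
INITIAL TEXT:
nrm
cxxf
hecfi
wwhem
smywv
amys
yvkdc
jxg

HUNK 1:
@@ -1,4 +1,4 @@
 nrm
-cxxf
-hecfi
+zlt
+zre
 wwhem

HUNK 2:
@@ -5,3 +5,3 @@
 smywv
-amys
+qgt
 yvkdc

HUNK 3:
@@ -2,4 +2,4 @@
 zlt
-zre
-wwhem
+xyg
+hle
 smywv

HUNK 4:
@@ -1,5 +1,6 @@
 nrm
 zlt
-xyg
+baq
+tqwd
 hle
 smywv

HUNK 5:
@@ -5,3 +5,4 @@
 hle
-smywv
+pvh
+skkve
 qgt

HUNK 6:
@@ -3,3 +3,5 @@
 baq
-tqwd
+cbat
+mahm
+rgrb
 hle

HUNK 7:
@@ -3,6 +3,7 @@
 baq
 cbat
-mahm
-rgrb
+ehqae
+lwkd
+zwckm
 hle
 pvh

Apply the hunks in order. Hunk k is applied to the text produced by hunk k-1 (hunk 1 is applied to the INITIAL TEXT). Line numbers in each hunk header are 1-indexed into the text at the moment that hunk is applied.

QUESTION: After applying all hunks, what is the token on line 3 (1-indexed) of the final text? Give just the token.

Hunk 1: at line 1 remove [cxxf,hecfi] add [zlt,zre] -> 8 lines: nrm zlt zre wwhem smywv amys yvkdc jxg
Hunk 2: at line 5 remove [amys] add [qgt] -> 8 lines: nrm zlt zre wwhem smywv qgt yvkdc jxg
Hunk 3: at line 2 remove [zre,wwhem] add [xyg,hle] -> 8 lines: nrm zlt xyg hle smywv qgt yvkdc jxg
Hunk 4: at line 1 remove [xyg] add [baq,tqwd] -> 9 lines: nrm zlt baq tqwd hle smywv qgt yvkdc jxg
Hunk 5: at line 5 remove [smywv] add [pvh,skkve] -> 10 lines: nrm zlt baq tqwd hle pvh skkve qgt yvkdc jxg
Hunk 6: at line 3 remove [tqwd] add [cbat,mahm,rgrb] -> 12 lines: nrm zlt baq cbat mahm rgrb hle pvh skkve qgt yvkdc jxg
Hunk 7: at line 3 remove [mahm,rgrb] add [ehqae,lwkd,zwckm] -> 13 lines: nrm zlt baq cbat ehqae lwkd zwckm hle pvh skkve qgt yvkdc jxg
Final line 3: baq

Answer: baq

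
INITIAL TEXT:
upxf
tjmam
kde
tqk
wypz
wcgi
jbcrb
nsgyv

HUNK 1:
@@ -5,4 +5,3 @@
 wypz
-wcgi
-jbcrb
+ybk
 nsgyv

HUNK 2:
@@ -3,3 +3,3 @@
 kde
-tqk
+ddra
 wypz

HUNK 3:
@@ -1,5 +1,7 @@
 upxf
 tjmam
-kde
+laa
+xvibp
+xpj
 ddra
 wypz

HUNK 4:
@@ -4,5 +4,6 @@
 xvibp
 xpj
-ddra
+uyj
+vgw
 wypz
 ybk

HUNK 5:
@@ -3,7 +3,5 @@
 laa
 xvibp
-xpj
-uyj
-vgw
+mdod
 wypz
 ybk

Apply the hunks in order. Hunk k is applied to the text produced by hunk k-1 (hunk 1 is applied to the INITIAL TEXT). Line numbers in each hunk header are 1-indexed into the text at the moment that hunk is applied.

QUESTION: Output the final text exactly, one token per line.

Answer: upxf
tjmam
laa
xvibp
mdod
wypz
ybk
nsgyv

Derivation:
Hunk 1: at line 5 remove [wcgi,jbcrb] add [ybk] -> 7 lines: upxf tjmam kde tqk wypz ybk nsgyv
Hunk 2: at line 3 remove [tqk] add [ddra] -> 7 lines: upxf tjmam kde ddra wypz ybk nsgyv
Hunk 3: at line 1 remove [kde] add [laa,xvibp,xpj] -> 9 lines: upxf tjmam laa xvibp xpj ddra wypz ybk nsgyv
Hunk 4: at line 4 remove [ddra] add [uyj,vgw] -> 10 lines: upxf tjmam laa xvibp xpj uyj vgw wypz ybk nsgyv
Hunk 5: at line 3 remove [xpj,uyj,vgw] add [mdod] -> 8 lines: upxf tjmam laa xvibp mdod wypz ybk nsgyv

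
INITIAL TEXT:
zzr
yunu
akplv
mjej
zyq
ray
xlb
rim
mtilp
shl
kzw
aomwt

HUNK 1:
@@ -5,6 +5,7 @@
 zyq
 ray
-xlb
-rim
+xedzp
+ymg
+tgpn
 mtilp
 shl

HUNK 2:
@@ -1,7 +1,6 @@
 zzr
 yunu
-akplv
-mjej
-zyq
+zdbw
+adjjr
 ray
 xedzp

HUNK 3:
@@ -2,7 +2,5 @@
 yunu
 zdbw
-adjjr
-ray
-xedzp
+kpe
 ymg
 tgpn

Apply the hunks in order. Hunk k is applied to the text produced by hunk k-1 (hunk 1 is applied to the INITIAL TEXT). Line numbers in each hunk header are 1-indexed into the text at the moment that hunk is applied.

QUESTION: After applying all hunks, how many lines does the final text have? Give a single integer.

Hunk 1: at line 5 remove [xlb,rim] add [xedzp,ymg,tgpn] -> 13 lines: zzr yunu akplv mjej zyq ray xedzp ymg tgpn mtilp shl kzw aomwt
Hunk 2: at line 1 remove [akplv,mjej,zyq] add [zdbw,adjjr] -> 12 lines: zzr yunu zdbw adjjr ray xedzp ymg tgpn mtilp shl kzw aomwt
Hunk 3: at line 2 remove [adjjr,ray,xedzp] add [kpe] -> 10 lines: zzr yunu zdbw kpe ymg tgpn mtilp shl kzw aomwt
Final line count: 10

Answer: 10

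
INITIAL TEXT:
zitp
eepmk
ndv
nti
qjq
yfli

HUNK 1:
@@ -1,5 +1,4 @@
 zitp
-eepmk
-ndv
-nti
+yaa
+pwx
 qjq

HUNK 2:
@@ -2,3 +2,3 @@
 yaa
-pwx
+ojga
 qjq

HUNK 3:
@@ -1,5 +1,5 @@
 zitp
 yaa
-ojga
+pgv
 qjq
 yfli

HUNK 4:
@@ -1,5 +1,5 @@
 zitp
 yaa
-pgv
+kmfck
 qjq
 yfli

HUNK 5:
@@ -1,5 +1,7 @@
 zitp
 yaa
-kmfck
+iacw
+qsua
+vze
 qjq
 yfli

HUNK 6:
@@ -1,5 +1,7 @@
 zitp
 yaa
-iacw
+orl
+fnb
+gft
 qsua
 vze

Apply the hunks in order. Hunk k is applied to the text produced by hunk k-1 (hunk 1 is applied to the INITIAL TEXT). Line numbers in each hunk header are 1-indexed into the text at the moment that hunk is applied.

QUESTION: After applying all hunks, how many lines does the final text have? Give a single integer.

Answer: 9

Derivation:
Hunk 1: at line 1 remove [eepmk,ndv,nti] add [yaa,pwx] -> 5 lines: zitp yaa pwx qjq yfli
Hunk 2: at line 2 remove [pwx] add [ojga] -> 5 lines: zitp yaa ojga qjq yfli
Hunk 3: at line 1 remove [ojga] add [pgv] -> 5 lines: zitp yaa pgv qjq yfli
Hunk 4: at line 1 remove [pgv] add [kmfck] -> 5 lines: zitp yaa kmfck qjq yfli
Hunk 5: at line 1 remove [kmfck] add [iacw,qsua,vze] -> 7 lines: zitp yaa iacw qsua vze qjq yfli
Hunk 6: at line 1 remove [iacw] add [orl,fnb,gft] -> 9 lines: zitp yaa orl fnb gft qsua vze qjq yfli
Final line count: 9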